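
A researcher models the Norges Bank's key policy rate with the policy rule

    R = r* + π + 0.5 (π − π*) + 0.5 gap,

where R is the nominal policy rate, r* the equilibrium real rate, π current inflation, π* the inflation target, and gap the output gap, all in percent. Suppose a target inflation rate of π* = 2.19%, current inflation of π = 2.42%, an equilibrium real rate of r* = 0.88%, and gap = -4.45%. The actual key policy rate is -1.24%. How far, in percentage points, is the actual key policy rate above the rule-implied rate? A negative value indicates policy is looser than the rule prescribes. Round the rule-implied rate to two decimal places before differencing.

R = 0.88 + 2.42 + 0.5 × (2.42 − 2.19) + 0.5 × (-4.45)
   = 0.88 + 2.42 + 0.115 − 2.225 = 1.19
Deviation = -1.24 − 1.19 = -2.43 pp.

-2.43 pp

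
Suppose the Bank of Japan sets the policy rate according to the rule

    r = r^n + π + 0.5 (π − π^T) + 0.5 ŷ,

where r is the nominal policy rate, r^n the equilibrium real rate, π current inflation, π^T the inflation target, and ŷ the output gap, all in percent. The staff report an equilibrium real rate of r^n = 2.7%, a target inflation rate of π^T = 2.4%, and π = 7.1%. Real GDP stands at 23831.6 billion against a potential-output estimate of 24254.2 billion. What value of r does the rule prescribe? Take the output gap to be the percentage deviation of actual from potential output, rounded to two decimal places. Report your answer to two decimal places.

Output gap = 100 × (23831.6 − 24254.2) / 24254.2 = -1.74%.
r = 2.70 + 7.10 + 0.5 × (7.10 − 2.40) + 0.5 × (-1.74)
   = 2.70 + 7.1 + 2.35 − 0.87 = 11.28

11.28%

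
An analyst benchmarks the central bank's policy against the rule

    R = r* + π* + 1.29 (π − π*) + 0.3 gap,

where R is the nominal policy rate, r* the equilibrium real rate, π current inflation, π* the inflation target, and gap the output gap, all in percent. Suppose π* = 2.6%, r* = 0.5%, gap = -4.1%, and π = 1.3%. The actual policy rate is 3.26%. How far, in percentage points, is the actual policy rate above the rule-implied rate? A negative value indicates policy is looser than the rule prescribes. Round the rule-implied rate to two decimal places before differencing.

3.07 pp

R = 0.5 + 2.6 + 1.29 × (1.3 − 2.6) + 0.3 × (-4.1)
   = 0.5 + 2.6 − 1.677 − 1.23 = 0.19
Deviation = 3.26 − 0.19 = 3.07 pp.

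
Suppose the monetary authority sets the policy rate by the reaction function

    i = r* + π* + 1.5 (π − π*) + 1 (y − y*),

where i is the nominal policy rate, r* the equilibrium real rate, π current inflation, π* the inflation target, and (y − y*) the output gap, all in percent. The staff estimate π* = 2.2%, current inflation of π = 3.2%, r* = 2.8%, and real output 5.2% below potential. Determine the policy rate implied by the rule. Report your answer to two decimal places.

Output 5.2% below potential → (y − y*) = -5.2.
i = 2.8 + 2.2 + 1.5 × (3.2 − 2.2) + 1 × (-5.2)
   = 2.8 + 2.2 + 1.5 − 5.2 = 1.30

1.30%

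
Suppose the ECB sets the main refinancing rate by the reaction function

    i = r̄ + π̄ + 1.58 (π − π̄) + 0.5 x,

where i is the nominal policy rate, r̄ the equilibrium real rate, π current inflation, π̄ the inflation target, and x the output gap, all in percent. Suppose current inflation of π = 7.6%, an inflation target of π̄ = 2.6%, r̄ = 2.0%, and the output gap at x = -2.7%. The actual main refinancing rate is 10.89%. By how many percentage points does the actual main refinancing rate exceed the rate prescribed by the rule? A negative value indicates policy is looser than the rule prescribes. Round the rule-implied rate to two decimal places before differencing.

i = 2.0 + 2.6 + 1.58 × (7.6 − 2.6) + 0.5 × (-2.7)
   = 2.0 + 2.6 + 7.9 − 1.35 = 11.15
Deviation = 10.89 − 11.15 = -0.26 pp.

-0.26 pp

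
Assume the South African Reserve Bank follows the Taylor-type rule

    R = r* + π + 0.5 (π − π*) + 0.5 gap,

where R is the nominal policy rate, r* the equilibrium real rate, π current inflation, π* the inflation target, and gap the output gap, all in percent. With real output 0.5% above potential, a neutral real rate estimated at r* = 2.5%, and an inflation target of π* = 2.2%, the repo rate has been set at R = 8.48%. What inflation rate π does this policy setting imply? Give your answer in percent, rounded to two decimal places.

4.55%

Output 0.5% above potential → gap = 0.5.
Collecting π: R = r* + (1 + 0.5) π − 0.5 π* + 0.5 gap
1.5 π = 8.48 − 2.5 + 0.5 × 2.2 − 0.5 × 0.5 = 6.83
π = 6.83 / 1.5 = 4.55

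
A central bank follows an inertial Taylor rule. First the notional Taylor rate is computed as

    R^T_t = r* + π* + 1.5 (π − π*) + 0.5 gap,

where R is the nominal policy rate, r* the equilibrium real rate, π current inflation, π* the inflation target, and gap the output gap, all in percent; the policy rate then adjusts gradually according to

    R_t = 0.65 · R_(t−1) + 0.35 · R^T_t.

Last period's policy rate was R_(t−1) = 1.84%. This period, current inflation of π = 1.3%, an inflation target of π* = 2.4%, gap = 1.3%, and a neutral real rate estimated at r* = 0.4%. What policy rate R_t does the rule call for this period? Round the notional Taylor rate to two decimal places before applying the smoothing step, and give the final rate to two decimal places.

R^T_t = 0.4 + 2.4 + 1.5 × (1.3 − 2.4) + 0.5 × 1.3
   = 0.4 + 2.4 − 1.65 + 0.65 = 1.80
R_t = 0.65 × 1.84 + 0.35 × 1.80 = 1.196 + 0.63 = 1.83

1.83%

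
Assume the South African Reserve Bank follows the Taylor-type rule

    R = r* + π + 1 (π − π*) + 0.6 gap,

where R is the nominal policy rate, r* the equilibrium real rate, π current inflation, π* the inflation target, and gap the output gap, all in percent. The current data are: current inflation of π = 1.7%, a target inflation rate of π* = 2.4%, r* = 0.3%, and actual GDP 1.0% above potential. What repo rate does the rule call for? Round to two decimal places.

Output 1.0% above potential → gap = 1.0.
R = 0.3 + 1.7 + 1 × (1.7 − 2.4) + 0.6 × 1.0
   = 0.3 + 1.7 − 0.7 + 0.6 = 1.90

1.90%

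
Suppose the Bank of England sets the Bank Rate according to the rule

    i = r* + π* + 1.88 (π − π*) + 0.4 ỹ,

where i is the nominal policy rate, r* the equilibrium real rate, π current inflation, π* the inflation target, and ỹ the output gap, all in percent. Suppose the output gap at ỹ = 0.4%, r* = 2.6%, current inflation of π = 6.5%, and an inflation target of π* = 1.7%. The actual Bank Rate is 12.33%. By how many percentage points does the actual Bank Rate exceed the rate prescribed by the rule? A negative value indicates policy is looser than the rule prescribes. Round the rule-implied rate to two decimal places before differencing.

i = 2.6 + 1.7 + 1.88 × (6.5 − 1.7) + 0.4 × 0.4
   = 2.6 + 1.7 + 9.024 + 0.16 = 13.48
Deviation = 12.33 − 13.48 = -1.15 pp.

-1.15 pp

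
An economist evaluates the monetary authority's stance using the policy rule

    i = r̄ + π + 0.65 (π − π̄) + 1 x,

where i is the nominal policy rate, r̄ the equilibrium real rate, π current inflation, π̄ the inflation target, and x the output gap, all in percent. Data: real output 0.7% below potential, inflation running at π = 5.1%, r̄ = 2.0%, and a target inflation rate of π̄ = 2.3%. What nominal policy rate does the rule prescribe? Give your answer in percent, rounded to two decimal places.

8.22%

Output 0.7% below potential → x = -0.7.
i = 2.0 + 5.1 + 0.65 × (5.1 − 2.3) + 1 × (-0.7)
   = 2.0 + 5.1 + 1.82 − 0.7 = 8.22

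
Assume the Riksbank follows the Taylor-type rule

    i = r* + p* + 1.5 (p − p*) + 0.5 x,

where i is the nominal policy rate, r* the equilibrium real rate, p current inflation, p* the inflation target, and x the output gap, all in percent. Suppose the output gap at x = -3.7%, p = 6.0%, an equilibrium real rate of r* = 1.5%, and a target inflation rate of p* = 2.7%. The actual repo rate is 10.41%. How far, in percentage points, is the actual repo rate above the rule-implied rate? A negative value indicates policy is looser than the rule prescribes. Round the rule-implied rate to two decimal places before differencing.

i = 1.5 + 2.7 + 1.5 × (6.0 − 2.7) + 0.5 × (-3.7)
   = 1.5 + 2.7 + 4.95 − 1.85 = 7.30
Deviation = 10.41 − 7.30 = 3.11 pp.

3.11 pp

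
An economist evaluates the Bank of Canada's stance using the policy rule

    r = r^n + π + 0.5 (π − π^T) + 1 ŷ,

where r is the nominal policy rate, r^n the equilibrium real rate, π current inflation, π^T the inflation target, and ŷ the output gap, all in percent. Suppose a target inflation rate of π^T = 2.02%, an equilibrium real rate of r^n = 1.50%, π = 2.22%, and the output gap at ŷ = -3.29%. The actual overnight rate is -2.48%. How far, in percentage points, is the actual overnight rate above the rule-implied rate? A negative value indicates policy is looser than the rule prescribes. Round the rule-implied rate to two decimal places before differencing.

-3.01 pp

r = 1.50 + 2.22 + 0.5 × (2.22 − 2.02) + 1 × (-3.29)
   = 1.50 + 2.22 + 0.1 − 3.29 = 0.53
Deviation = -2.48 − 0.53 = -3.01 pp.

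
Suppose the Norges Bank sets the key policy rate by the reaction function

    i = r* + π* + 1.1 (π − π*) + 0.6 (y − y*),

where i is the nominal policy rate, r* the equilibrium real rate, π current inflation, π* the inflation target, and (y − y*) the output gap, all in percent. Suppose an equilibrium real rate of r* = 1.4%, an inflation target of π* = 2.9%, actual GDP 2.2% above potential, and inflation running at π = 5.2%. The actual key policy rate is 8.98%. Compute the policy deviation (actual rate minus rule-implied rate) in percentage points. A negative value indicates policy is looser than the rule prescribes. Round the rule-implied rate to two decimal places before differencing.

0.83 pp

Output 2.2% above potential → (y − y*) = 2.2.
i = 1.4 + 2.9 + 1.1 × (5.2 − 2.9) + 0.6 × 2.2
   = 1.4 + 2.9 + 2.53 + 1.32 = 8.15
Deviation = 8.98 − 8.15 = 0.83 pp.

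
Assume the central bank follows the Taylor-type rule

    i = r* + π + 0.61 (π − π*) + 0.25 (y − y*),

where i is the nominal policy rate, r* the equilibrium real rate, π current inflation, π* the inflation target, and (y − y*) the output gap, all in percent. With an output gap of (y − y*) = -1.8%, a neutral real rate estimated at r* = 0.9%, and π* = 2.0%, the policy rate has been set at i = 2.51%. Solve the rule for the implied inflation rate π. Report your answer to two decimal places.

2.04%

Collecting π: i = r* + (1 + 0.61) π − 0.61 π* + 0.25 (y − y*)
1.61 π = 2.51 − 0.9 + 0.61 × 2.0 − 0.25 × (-1.8) = 3.28
π = 3.28 / 1.61 = 2.04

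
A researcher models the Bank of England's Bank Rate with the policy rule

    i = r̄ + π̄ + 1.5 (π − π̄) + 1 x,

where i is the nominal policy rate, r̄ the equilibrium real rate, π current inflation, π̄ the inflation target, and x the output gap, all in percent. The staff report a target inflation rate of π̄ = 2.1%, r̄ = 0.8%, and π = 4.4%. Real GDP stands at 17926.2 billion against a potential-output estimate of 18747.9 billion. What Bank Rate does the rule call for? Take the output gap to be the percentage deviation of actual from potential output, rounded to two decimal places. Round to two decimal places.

1.97%

Output gap = 100 × (17926.2 − 18747.9) / 18747.9 = -4.38%.
i = 0.80 + 2.10 + 1.5 × (4.40 − 2.10) + 1 × (-4.38)
   = 0.80 + 2.1 + 3.45 − 4.38 = 1.97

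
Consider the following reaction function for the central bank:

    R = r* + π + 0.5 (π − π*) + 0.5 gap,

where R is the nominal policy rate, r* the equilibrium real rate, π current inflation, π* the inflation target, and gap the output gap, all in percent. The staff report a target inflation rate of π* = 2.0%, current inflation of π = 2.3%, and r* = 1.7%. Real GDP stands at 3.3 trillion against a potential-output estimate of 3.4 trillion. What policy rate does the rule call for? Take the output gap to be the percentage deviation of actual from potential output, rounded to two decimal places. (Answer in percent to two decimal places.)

2.68%

Output gap = 100 × (3.3 − 3.4) / 3.4 = -2.94%.
R = 1.70 + 2.30 + 0.5 × (2.30 − 2.00) + 0.5 × (-2.94)
   = 1.70 + 2.3 + 0.15 − 1.47 = 2.68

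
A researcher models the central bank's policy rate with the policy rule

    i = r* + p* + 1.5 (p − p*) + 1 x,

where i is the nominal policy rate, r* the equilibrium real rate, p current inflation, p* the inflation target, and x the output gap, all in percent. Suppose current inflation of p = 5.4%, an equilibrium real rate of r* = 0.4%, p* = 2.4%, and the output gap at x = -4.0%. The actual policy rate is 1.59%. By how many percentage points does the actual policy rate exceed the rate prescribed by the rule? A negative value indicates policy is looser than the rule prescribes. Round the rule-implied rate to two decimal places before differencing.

-1.71 pp

i = 0.4 + 2.4 + 1.5 × (5.4 − 2.4) + 1 × (-4.0)
   = 0.4 + 2.4 + 4.5 − 4 = 3.30
Deviation = 1.59 − 3.30 = -1.71 pp.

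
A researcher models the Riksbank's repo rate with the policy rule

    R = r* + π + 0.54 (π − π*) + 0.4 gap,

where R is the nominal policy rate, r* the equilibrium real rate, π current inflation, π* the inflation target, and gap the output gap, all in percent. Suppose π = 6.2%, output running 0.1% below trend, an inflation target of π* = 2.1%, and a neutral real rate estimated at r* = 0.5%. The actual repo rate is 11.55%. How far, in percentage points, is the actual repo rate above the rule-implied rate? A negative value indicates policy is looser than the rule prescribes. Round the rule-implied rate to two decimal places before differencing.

Output 0.1% below potential → gap = -0.1.
R = 0.5 + 6.2 + 0.54 × (6.2 − 2.1) + 0.4 × (-0.1)
   = 0.5 + 6.2 + 2.214 − 0.04 = 8.87
Deviation = 11.55 − 8.87 = 2.68 pp.

2.68 pp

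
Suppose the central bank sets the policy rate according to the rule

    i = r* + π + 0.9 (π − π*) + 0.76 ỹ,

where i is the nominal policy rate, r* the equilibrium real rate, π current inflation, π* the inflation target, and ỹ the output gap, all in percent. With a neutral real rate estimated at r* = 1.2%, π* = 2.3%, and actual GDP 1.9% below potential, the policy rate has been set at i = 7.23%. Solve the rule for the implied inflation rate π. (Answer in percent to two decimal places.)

5.02%

Output 1.9% below potential → ỹ = -1.9.
Collecting π: i = r* + (1 + 0.9) π − 0.9 π* + 0.76 ỹ
1.9 π = 7.23 − 1.2 + 0.9 × 2.3 − 0.76 × (-1.9) = 9.544
π = 9.544 / 1.9 = 5.02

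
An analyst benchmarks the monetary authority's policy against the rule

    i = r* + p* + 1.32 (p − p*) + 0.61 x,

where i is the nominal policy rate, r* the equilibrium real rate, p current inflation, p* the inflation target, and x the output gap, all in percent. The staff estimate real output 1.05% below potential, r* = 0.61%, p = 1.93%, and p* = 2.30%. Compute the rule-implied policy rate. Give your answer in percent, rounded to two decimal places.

Output 1.05% below potential → x = -1.05.
i = 0.61 + 2.30 + 1.32 × (1.93 − 2.30) + 0.61 × (-1.05)
   = 0.61 + 2.3 − 0.4884 − 0.6405 = 1.78

1.78%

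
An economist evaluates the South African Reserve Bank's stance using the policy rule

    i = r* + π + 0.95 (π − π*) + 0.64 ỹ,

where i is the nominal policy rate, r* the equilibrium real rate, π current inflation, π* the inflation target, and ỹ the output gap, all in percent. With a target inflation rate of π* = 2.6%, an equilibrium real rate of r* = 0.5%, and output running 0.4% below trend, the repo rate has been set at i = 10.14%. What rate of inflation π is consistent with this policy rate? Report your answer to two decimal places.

6.34%

Output 0.4% below potential → ỹ = -0.4.
Collecting π: i = r* + (1 + 0.95) π − 0.95 π* + 0.64 ỹ
1.95 π = 10.14 − 0.5 + 0.95 × 2.6 − 0.64 × (-0.4) = 12.366
π = 12.366 / 1.95 = 6.34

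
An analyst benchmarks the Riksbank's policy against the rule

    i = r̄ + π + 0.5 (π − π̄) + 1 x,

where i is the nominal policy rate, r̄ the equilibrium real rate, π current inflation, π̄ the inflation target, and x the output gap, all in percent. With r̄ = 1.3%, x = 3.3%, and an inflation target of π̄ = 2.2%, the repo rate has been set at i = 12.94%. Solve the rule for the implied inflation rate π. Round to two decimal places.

6.29%

Collecting π: i = r̄ + (1 + 0.5) π − 0.5 π̄ + 1 x
1.5 π = 12.94 − 1.3 + 0.5 × 2.2 − 1 × 3.3 = 9.44
π = 9.44 / 1.5 = 6.29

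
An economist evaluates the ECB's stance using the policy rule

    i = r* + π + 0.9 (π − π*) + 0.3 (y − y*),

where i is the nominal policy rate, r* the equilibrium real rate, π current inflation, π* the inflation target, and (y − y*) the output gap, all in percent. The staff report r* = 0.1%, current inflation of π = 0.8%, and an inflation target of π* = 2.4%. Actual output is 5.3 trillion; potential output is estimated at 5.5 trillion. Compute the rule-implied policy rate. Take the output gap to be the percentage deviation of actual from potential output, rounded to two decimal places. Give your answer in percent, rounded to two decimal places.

Output gap = 100 × (5.3 − 5.5) / 5.5 = -3.64%.
i = 0.10 + 0.80 + 0.9 × (0.80 − 2.40) + 0.3 × (-3.64)
   = 0.10 + 0.8 − 1.44 − 1.092 = -1.63

-1.63%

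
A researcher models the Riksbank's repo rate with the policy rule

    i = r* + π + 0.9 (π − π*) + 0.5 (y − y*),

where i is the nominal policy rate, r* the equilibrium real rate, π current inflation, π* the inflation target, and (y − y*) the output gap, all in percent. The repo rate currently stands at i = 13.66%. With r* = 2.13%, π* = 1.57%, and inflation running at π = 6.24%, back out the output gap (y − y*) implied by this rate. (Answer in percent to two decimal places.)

2.17%

0.5 (y − y*) = 13.66 − 2.13 − 6.24 − 0.9 × (6.24 − 1.57) = 1.087
(y − y*) = 1.087 / 0.5 = 2.17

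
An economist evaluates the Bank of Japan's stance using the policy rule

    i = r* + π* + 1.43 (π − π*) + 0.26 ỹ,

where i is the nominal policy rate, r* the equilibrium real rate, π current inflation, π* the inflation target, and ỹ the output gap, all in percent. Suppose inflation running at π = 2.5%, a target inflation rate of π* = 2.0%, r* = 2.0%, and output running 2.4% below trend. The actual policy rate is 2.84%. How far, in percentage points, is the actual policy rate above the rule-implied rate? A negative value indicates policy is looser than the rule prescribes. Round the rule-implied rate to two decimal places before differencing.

Output 2.4% below potential → ỹ = -2.4.
i = 2.0 + 2.0 + 1.43 × (2.5 − 2.0) + 0.26 × (-2.4)
   = 2.0 + 2 + 0.715 − 0.624 = 4.09
Deviation = 2.84 − 4.09 = -1.25 pp.

-1.25 pp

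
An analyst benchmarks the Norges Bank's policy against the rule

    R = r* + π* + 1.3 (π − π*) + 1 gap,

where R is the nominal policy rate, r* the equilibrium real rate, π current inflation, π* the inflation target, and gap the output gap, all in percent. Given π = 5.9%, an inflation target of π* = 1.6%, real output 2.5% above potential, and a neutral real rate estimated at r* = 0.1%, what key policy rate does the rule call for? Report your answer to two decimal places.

Output 2.5% above potential → gap = 2.5.
R = 0.1 + 1.6 + 1.3 × (5.9 − 1.6) + 1 × 2.5
   = 0.1 + 1.6 + 5.59 + 2.5 = 9.79

9.79%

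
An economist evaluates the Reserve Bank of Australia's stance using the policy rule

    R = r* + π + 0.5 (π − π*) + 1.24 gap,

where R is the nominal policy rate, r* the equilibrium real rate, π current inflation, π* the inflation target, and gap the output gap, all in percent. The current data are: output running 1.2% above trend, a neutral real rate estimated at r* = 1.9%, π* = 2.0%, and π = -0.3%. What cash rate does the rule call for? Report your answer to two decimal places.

1.94%

Output 1.2% above potential → gap = 1.2.
R = 1.9 + (-0.3) + 0.5 × (-0.3 − 2.0) + 1.24 × 1.2
   = 1.9 − 0.3 − 1.15 + 1.488 = 1.94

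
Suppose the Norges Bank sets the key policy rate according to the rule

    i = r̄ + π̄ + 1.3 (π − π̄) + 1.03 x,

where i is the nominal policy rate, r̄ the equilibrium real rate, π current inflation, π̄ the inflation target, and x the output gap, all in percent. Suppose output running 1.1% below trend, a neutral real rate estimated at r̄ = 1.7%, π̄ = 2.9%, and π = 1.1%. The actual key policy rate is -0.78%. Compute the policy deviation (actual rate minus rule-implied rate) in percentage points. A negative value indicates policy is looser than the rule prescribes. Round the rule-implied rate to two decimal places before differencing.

Output 1.1% below potential → x = -1.1.
i = 1.7 + 2.9 + 1.3 × (1.1 − 2.9) + 1.03 × (-1.1)
   = 1.7 + 2.9 − 2.34 − 1.133 = 1.13
Deviation = -0.78 − 1.13 = -1.91 pp.

-1.91 pp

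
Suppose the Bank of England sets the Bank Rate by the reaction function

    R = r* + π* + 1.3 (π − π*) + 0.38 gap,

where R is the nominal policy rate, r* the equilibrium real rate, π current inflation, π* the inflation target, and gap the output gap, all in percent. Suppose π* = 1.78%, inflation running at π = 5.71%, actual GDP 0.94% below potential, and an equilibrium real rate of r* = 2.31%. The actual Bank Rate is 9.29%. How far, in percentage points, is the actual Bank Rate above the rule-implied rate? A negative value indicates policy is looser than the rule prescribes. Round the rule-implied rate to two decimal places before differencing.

0.45 pp

Output 0.94% below potential → gap = -0.94.
R = 2.31 + 1.78 + 1.3 × (5.71 − 1.78) + 0.38 × (-0.94)
   = 2.31 + 1.78 + 5.109 − 0.3572 = 8.84
Deviation = 9.29 − 8.84 = 0.45 pp.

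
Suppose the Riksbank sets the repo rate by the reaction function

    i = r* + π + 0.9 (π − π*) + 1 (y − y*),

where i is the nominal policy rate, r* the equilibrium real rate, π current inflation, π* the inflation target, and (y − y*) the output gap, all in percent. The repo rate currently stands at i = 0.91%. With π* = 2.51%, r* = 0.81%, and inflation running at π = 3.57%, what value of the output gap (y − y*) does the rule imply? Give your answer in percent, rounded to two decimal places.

-4.42%

1 (y − y*) = 0.91 − 0.81 − 3.57 − 0.9 × (3.57 − 2.51) = -4.424
(y − y*) = -4.424 / 1 = -4.42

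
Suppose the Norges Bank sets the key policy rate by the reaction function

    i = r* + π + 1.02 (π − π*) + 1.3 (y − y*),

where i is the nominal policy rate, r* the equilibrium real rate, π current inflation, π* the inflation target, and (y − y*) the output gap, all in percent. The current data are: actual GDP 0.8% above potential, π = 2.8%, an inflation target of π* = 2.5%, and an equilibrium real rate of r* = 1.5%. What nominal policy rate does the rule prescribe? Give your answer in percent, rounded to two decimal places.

5.65%

Output 0.8% above potential → (y − y*) = 0.8.
i = 1.5 + 2.8 + 1.02 × (2.8 − 2.5) + 1.3 × 0.8
   = 1.5 + 2.8 + 0.306 + 1.04 = 5.65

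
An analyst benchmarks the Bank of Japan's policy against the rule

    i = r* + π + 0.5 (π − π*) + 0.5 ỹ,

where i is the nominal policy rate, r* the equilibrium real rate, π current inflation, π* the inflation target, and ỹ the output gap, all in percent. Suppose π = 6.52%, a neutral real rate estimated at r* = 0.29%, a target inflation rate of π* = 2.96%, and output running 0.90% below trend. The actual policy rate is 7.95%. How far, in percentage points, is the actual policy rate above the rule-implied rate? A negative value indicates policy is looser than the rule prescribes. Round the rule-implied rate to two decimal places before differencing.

Output 0.90% below potential → ỹ = -0.90.
i = 0.29 + 6.52 + 0.5 × (6.52 − 2.96) + 0.5 × (-0.90)
   = 0.29 + 6.52 + 1.78 − 0.45 = 8.14
Deviation = 7.95 − 8.14 = -0.19 pp.

-0.19 pp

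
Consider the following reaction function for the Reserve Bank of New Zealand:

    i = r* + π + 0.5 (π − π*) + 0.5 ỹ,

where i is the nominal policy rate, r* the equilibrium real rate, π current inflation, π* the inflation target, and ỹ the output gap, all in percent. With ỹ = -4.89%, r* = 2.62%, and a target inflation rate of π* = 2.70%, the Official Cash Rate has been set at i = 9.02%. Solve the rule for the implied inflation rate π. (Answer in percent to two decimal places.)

Collecting π: i = r* + (1 + 0.5) π − 0.5 π* + 0.5 ỹ
1.5 π = 9.02 − 2.62 + 0.5 × 2.70 − 0.5 × (-4.89) = 10.195
π = 10.195 / 1.5 = 6.80

6.80%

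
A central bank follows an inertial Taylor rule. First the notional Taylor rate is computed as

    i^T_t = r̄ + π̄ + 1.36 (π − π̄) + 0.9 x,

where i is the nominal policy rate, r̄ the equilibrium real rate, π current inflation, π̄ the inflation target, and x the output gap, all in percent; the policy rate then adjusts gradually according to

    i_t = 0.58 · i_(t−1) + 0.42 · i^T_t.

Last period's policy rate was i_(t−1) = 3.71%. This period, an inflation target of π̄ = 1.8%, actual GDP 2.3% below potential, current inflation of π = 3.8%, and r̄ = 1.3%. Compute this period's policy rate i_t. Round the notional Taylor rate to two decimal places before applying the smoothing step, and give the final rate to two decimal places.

3.73%

Output 2.3% below potential → x = -2.3.
i^T_t = 1.3 + 1.8 + 1.36 × (3.8 − 1.8) + 0.9 × (-2.3)
   = 1.3 + 1.8 + 2.72 − 2.07 = 3.75
i_t = 0.58 × 3.71 + 0.42 × 3.75 = 2.1518 + 1.575 = 3.73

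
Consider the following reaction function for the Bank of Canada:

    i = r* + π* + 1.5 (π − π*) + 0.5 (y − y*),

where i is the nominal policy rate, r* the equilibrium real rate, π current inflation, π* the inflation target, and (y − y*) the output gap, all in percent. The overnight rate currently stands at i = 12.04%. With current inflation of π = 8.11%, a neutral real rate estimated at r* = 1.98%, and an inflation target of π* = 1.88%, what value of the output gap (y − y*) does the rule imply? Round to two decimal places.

-2.33%

0.5 (y − y*) = 12.04 − 1.98 − 1.88 − 1.5 × (8.11 − 1.88) = -1.165
(y − y*) = -1.165 / 0.5 = -2.33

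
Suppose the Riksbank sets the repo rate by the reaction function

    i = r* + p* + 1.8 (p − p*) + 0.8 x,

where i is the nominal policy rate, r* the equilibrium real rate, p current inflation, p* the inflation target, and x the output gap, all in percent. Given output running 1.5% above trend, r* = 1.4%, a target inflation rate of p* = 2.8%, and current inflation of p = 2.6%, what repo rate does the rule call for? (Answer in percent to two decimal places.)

5.04%

Output 1.5% above potential → x = 1.5.
i = 1.4 + 2.8 + 1.8 × (2.6 − 2.8) + 0.8 × 1.5
   = 1.4 + 2.8 − 0.36 + 1.2 = 5.04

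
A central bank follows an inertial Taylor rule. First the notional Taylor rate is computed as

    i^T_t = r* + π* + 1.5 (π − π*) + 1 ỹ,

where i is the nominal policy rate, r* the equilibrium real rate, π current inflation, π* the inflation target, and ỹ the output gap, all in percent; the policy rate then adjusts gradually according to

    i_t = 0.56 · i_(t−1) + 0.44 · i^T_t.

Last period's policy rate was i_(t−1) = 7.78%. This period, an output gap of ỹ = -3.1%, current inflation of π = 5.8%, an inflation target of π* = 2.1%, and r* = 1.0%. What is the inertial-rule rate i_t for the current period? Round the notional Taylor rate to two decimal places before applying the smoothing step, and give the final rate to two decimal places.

6.80%

i^T_t = 1.0 + 2.1 + 1.5 × (5.8 − 2.1) + 1 × (-3.1)
   = 1.0 + 2.1 + 5.55 − 3.1 = 5.55
i_t = 0.56 × 7.78 + 0.44 × 5.55 = 4.3568 + 2.442 = 6.80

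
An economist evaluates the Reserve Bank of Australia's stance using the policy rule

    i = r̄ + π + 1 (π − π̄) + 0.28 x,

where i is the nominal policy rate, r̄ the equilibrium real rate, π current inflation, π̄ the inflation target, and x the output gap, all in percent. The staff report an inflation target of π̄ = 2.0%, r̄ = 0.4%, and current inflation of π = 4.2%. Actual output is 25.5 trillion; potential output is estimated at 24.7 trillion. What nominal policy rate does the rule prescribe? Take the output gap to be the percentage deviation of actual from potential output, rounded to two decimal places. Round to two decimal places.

7.71%

Output gap = 100 × (25.5 − 24.7) / 24.7 = 3.24%.
i = 0.40 + 4.20 + 1 × (4.20 − 2.00) + 0.28 × 3.24
   = 0.40 + 4.2 + 2.2 + 0.9072 = 7.71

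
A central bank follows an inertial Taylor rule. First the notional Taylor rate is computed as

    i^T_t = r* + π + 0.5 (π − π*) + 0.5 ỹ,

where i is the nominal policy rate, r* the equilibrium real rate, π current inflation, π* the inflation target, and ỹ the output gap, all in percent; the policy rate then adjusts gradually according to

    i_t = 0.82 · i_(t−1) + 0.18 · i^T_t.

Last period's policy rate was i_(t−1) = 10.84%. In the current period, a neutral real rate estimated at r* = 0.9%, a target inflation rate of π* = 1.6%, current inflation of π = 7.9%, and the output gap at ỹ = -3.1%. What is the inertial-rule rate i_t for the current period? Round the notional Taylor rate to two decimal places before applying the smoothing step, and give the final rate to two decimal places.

i^T_t = 0.9 + 7.9 + 0.5 × (7.9 − 1.6) + 0.5 × (-3.1)
   = 0.9 + 7.9 + 3.15 − 1.55 = 10.40
i_t = 0.82 × 10.84 + 0.18 × 10.40 = 8.8888 + 1.872 = 10.76

10.76%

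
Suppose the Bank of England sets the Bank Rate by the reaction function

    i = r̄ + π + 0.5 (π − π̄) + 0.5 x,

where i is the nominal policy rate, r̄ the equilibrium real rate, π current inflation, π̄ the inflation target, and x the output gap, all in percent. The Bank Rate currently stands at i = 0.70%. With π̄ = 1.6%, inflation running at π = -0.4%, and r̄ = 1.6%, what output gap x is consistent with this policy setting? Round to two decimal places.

0.5 x = 0.70 − 1.6 − (-0.4) − 0.5 × ((-0.4) − 1.6) = 0.5
x = 0.5 / 0.5 = 1.00

1.00%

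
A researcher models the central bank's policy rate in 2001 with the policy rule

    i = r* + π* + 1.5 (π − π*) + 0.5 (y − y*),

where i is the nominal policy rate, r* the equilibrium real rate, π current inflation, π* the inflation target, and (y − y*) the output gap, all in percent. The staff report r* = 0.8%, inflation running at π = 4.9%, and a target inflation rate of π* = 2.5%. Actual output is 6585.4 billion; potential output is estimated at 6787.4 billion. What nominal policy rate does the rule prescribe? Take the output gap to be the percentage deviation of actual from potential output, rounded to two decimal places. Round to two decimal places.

Output gap = 100 × (6585.4 − 6787.4) / 6787.4 = -2.98%.
i = 0.80 + 2.50 + 1.5 × (4.90 − 2.50) + 0.5 × (-2.98)
   = 0.80 + 2.5 + 3.6 − 1.49 = 5.41

5.41%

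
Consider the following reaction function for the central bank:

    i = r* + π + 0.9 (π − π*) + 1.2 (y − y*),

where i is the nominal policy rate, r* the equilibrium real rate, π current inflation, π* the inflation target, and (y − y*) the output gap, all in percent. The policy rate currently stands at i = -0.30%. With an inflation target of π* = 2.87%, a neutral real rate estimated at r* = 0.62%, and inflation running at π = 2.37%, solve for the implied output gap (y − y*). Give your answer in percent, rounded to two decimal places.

-2.37%

1.2 (y − y*) = -0.30 − 0.62 − 2.37 − 0.9 × (2.37 − 2.87) = -2.84
(y − y*) = -2.84 / 1.2 = -2.37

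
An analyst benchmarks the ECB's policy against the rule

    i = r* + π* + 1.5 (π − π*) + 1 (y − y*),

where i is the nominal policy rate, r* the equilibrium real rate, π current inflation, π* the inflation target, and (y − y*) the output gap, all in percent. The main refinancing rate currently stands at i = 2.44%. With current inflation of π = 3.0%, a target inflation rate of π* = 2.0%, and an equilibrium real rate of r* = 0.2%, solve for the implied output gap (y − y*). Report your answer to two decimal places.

1 (y − y*) = 2.44 − 0.2 − 2.0 − 1.5 × (3.0 − 2.0) = -1.26
(y − y*) = -1.26 / 1 = -1.26

-1.26%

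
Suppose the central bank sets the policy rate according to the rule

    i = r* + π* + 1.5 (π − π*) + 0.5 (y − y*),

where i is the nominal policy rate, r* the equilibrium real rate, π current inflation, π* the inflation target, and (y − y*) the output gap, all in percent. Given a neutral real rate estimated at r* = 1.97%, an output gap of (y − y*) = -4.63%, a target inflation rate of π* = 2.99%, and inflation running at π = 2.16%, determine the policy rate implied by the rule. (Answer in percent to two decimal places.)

i = 1.97 + 2.99 + 1.5 × (2.16 − 2.99) + 0.5 × (-4.63)
   = 1.97 + 2.99 − 1.245 − 2.315 = 1.40

1.40%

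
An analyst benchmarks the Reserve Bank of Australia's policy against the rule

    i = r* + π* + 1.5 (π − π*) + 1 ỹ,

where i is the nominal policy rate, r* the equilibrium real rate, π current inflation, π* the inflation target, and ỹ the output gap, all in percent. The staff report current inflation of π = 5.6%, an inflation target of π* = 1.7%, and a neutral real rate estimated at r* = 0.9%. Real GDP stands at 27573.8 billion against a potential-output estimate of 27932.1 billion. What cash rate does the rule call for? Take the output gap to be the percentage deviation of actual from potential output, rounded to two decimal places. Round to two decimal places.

Output gap = 100 × (27573.8 − 27932.1) / 27932.1 = -1.28%.
i = 0.90 + 1.70 + 1.5 × (5.60 − 1.70) + 1 × (-1.28)
   = 0.90 + 1.7 + 5.85 − 1.28 = 7.17

7.17%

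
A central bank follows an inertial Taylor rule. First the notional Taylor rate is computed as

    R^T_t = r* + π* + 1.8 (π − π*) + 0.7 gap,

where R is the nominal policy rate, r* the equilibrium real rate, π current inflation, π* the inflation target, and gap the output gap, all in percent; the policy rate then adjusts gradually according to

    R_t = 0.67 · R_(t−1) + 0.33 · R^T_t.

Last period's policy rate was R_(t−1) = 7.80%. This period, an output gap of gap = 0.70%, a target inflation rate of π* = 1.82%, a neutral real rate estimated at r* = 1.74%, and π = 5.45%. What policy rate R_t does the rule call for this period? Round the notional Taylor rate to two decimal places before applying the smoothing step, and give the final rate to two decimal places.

R^T_t = 1.74 + 1.82 + 1.8 × (5.45 − 1.82) + 0.7 × 0.70
   = 1.74 + 1.82 + 6.534 + 0.49 = 10.58
R_t = 0.67 × 7.80 + 0.33 × 10.58 = 5.226 + 3.4914 = 8.72

8.72%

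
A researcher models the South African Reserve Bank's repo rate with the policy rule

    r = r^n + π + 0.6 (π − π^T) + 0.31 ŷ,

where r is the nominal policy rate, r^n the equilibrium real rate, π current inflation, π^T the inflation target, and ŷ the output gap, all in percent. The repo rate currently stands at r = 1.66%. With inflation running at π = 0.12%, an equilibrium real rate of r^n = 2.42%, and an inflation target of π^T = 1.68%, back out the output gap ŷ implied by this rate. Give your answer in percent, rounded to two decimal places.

0.18%

0.31 ŷ = 1.66 − 2.42 − 0.12 − 0.6 × (0.12 − 1.68) = 0.056
ŷ = 0.056 / 0.31 = 0.18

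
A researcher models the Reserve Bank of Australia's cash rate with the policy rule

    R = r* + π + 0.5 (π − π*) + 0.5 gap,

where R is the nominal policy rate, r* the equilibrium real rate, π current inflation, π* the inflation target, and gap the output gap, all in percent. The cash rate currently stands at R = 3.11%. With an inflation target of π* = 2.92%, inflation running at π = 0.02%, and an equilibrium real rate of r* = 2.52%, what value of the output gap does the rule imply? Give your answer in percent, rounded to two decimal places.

0.5 gap = 3.11 − 2.52 − 0.02 − 0.5 × (0.02 − 2.92) = 2.02
gap = 2.02 / 0.5 = 4.04

4.04%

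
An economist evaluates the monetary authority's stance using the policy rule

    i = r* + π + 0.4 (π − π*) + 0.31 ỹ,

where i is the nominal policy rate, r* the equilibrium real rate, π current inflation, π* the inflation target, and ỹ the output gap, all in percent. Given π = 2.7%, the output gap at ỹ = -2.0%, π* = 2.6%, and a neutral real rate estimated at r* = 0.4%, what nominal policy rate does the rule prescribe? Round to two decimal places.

i = 0.4 + 2.7 + 0.4 × (2.7 − 2.6) + 0.31 × (-2.0)
   = 0.4 + 2.7 + 0.04 − 0.62 = 2.52

2.52%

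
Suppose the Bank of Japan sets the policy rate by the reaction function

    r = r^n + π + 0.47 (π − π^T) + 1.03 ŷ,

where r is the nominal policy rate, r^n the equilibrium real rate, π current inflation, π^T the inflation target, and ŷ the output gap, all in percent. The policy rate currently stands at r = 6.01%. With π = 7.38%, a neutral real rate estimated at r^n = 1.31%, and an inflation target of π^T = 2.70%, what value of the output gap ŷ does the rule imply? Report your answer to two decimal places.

1.03 ŷ = 6.01 − 1.31 − 7.38 − 0.47 × (7.38 − 2.70) = -4.8796
ŷ = -4.8796 / 1.03 = -4.74

-4.74%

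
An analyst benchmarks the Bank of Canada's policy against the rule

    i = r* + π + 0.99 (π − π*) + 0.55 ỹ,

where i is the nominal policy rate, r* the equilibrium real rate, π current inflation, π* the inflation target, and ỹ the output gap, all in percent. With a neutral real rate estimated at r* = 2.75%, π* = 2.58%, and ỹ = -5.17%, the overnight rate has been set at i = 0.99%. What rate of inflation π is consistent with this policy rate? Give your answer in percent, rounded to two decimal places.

1.83%

Collecting π: i = r* + (1 + 0.99) π − 0.99 π* + 0.55 ỹ
1.99 π = 0.99 − 2.75 + 0.99 × 2.58 − 0.55 × (-5.17) = 3.6377
π = 3.6377 / 1.99 = 1.83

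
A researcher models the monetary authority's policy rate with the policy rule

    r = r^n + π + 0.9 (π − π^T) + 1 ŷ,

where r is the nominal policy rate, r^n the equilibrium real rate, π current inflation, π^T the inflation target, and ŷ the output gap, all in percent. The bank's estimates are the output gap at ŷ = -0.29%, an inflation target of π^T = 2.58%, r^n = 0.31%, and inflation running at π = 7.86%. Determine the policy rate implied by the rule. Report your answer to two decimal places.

r = 0.31 + 7.86 + 0.9 × (7.86 − 2.58) + 1 × (-0.29)
   = 0.31 + 7.86 + 4.752 − 0.29 = 12.63

12.63%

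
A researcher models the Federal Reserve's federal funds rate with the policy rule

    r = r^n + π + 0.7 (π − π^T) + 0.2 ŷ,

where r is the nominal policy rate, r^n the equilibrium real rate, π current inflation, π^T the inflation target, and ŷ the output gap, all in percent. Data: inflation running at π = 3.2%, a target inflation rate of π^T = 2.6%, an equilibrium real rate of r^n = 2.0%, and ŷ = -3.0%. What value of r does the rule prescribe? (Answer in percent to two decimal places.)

r = 2.0 + 3.2 + 0.7 × (3.2 − 2.6) + 0.2 × (-3.0)
   = 2.0 + 3.2 + 0.42 − 0.6 = 5.02

5.02%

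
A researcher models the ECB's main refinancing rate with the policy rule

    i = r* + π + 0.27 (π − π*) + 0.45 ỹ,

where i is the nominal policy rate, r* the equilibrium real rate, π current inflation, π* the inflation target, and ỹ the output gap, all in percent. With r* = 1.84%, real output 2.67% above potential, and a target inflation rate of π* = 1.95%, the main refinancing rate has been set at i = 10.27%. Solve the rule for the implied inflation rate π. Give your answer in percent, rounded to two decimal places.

Output 2.67% above potential → ỹ = 2.67.
Collecting π: i = r* + (1 + 0.27) π − 0.27 π* + 0.45 ỹ
1.27 π = 10.27 − 1.84 + 0.27 × 1.95 − 0.45 × 2.67 = 7.755
π = 7.755 / 1.27 = 6.11

6.11%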